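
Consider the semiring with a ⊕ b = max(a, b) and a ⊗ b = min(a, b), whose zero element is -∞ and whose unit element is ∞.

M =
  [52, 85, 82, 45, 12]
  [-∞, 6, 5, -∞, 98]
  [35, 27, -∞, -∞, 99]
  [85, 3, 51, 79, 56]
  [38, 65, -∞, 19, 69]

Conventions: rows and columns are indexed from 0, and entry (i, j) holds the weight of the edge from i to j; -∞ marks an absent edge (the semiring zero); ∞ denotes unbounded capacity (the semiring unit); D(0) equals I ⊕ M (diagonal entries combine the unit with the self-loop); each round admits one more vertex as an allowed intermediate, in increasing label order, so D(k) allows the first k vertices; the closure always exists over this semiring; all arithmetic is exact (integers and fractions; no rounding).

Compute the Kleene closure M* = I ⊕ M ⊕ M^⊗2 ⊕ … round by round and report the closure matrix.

D(0):
  [∞, 85, 82, 45, 12]
  [-∞, ∞, 5, -∞, 98]
  [35, 27, ∞, -∞, 99]
  [85, 3, 51, ∞, 56]
  [38, 65, -∞, 19, ∞]
D(1):
  [∞, 85, 82, 45, 12]
  [-∞, ∞, 5, -∞, 98]
  [35, 35, ∞, 35, 99]
  [85, 85, 82, ∞, 56]
  [38, 65, 38, 38, ∞]
D(2):
  [∞, 85, 82, 45, 85]
  [-∞, ∞, 5, -∞, 98]
  [35, 35, ∞, 35, 99]
  [85, 85, 82, ∞, 85]
  [38, 65, 38, 38, ∞]
D(3):
  [∞, 85, 82, 45, 85]
  [5, ∞, 5, 5, 98]
  [35, 35, ∞, 35, 99]
  [85, 85, 82, ∞, 85]
  [38, 65, 38, 38, ∞]
D(4):
  [∞, 85, 82, 45, 85]
  [5, ∞, 5, 5, 98]
  [35, 35, ∞, 35, 99]
  [85, 85, 82, ∞, 85]
  [38, 65, 38, 38, ∞]
D(5):
  [∞, 85, 82, 45, 85]
  [38, ∞, 38, 38, 98]
  [38, 65, ∞, 38, 99]
  [85, 85, 82, ∞, 85]
  [38, 65, 38, 38, ∞]
Answer: M* = [[∞, 85, 82, 45, 85], [38, ∞, 38, 38, 98], [38, 65, ∞, 38, 99], [85, 85, 82, ∞, 85], [38, 65, 38, 38, ∞]]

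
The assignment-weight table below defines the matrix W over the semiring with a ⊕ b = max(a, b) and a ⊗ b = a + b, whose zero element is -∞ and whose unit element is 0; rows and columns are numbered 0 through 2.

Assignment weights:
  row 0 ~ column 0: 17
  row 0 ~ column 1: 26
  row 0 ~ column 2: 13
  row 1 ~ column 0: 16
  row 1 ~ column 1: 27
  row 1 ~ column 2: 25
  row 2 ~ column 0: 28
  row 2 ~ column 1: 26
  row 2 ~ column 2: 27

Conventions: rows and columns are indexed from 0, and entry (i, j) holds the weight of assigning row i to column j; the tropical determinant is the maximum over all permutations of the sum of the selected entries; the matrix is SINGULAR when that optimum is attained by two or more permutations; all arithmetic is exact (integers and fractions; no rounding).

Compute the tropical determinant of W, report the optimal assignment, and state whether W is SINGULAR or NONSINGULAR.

σ = (0, 1, 2): 17 + 27 + 27 = 71
σ = (0, 2, 1): 17 + 25 + 26 = 68
σ = (1, 0, 2): 26 + 16 + 27 = 69
σ = (1, 2, 0): 26 + 25 + 28 = 79
σ = (2, 0, 1): 13 + 16 + 26 = 55
σ = (2, 1, 0): 13 + 27 + 28 = 68
Optimal value attained by: σ = (1, 2, 0).
Answer: det⊕(W) = 79; verdict: NONSINGULAR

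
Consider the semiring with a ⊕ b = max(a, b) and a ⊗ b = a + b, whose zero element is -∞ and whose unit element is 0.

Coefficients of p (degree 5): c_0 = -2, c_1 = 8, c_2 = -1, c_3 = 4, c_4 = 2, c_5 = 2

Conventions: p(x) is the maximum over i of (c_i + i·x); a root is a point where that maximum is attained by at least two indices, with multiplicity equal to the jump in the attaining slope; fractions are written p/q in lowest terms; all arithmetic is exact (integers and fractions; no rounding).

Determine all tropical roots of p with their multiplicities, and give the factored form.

hull edge (i=0, c=-2) to (i=1, c=8): slope 10, span 1
hull edge (i=1, c=8) to (i=5, c=2): slope -3/2, span 4
Factored form: p(x) = 2 ⊗ (x ⊕ (-10)) ⊗ (x ⊕ 3/2) ⊗ (x ⊕ 3/2) ⊗ (x ⊕ 3/2) ⊗ (x ⊕ 3/2)
Answer: roots = -10 (mult 1), 3/2 (mult 4)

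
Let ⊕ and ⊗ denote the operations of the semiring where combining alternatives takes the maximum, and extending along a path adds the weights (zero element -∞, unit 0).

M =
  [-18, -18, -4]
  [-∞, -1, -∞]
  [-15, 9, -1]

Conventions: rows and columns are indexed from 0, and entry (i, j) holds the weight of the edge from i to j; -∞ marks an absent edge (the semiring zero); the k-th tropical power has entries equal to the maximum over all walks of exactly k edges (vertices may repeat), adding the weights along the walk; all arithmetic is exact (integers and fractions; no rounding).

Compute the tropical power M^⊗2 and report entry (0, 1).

M^⊗2:
  [-19, 5, -5]
  [-∞, -2, -∞]
  [-16, 8, -2]
Key observation: the optimum is the walk 0->2->1, with weight (-4) + 9 = 5.
Optimal value attained by: walk 0->2->1.
Answer: (M^⊗2)[0][1] = 5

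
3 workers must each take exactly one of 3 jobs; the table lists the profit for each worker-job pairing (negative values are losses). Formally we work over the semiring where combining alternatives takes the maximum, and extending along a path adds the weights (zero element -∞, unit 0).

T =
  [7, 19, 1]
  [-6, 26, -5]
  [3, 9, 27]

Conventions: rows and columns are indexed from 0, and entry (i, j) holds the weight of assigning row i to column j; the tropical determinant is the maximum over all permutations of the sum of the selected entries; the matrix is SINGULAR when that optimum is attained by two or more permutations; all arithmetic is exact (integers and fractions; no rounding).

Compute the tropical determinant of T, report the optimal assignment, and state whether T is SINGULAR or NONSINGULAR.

σ = (0, 1, 2): 7 + 26 + 27 = 60
σ = (0, 2, 1): 7 + (-5) + 9 = 11
σ = (1, 0, 2): 19 + (-6) + 27 = 40
σ = (1, 2, 0): 19 + (-5) + 3 = 17
σ = (2, 0, 1): 1 + (-6) + 9 = 4
σ = (2, 1, 0): 1 + 26 + 3 = 30
Optimal value attained by: σ = (0, 1, 2).
Answer: det⊕(T) = 60; verdict: NONSINGULAR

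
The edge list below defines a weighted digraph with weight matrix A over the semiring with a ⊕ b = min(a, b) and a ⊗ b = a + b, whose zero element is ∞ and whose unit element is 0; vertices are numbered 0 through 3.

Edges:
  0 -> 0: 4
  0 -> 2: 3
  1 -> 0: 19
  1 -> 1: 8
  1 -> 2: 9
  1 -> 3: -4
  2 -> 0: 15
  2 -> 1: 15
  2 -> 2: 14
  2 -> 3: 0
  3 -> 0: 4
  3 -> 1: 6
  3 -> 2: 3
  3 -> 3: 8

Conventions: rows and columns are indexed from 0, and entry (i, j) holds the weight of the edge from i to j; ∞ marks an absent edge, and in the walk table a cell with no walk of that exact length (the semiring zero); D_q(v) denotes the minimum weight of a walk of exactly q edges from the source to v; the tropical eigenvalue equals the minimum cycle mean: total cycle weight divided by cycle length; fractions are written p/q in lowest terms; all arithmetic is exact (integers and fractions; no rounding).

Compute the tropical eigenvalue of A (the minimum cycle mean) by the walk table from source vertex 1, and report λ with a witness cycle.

q=0: [∞, 0, ∞, ∞]
q=1: [19, 8, 9, -4]
q=2: [0, 2, -1, 4]
q=3: [4, 10, 3, -2]
q=4: [2, 4, 1, 3]
Optimal cycle mean attained by: cycle 1->3->1, total (-4) + 6, length 2.
Answer: λ = 1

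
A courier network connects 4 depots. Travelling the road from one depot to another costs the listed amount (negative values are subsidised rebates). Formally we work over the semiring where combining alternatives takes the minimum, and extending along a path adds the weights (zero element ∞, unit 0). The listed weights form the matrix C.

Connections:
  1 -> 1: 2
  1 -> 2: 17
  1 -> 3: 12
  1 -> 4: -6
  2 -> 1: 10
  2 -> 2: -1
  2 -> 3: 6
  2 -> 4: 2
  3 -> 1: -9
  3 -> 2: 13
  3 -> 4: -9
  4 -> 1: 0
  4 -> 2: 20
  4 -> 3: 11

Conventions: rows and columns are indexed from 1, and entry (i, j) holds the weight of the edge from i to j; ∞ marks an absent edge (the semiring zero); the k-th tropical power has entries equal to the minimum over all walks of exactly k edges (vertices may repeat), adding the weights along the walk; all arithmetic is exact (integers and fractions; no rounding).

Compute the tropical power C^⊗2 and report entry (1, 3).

C^⊗2:
  [-6, 14, 5, -4]
  [-3, -2, 5, -3]
  [-9, 8, 2, -15]
  [2, 17, 12, -6]
Key observation: the optimum is the walk 1->4->3, with weight (-6) + 11 = 5.
Optimal value attained by: walk 1->4->3.
Answer: (C^⊗2)[1][3] = 5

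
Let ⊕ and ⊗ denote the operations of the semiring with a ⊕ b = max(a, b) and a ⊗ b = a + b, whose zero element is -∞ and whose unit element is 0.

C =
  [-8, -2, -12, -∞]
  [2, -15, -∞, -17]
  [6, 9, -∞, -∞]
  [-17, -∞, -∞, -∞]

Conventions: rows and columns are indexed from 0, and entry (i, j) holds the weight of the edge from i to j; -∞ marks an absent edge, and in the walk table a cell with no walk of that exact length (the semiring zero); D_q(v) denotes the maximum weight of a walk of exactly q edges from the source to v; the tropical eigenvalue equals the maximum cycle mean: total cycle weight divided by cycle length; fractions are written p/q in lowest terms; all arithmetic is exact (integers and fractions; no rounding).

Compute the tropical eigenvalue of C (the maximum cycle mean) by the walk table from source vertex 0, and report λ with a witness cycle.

q=0: [0, -∞, -∞, -∞]
q=1: [-8, -2, -12, -∞]
q=2: [0, -3, -20, -19]
q=3: [-1, -2, -12, -20]
q=4: [0, -3, -13, -19]
Optimal cycle mean attained by: cycle 0->1->0, total (-2) + 2, length 2.
Answer: λ = 0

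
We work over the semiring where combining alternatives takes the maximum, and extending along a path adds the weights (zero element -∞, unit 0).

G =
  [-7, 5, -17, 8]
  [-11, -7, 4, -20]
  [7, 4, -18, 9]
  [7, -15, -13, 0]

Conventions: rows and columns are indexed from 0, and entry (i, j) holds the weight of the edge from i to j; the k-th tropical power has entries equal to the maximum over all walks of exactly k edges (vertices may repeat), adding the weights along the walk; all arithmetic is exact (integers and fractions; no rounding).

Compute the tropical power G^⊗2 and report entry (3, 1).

G^⊗2:
  [15, -2, 9, 8]
  [11, 8, -3, 13]
  [16, 12, 8, 15]
  [7, 12, -10, 15]
Key observation: the optimum is the walk 3->0->1, with weight 7 + 5 = 12.
Optimal value attained by: walk 3->0->1.
Answer: (G^⊗2)[3][1] = 12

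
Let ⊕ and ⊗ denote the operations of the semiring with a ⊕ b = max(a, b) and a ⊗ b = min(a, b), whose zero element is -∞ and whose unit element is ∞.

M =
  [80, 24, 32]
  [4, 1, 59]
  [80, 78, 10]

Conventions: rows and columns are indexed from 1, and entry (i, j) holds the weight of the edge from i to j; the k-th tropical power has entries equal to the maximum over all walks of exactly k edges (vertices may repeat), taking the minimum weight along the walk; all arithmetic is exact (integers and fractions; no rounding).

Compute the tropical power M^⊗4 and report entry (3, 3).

M^⊗2:
  [80, 32, 32]
  [59, 59, 10]
  [80, 24, 59]
M^⊗3:
  [80, 32, 32]
  [59, 24, 59]
  [80, 59, 32]
M^⊗4:
  [80, 32, 32]
  [59, 59, 32]
  [80, 32, 59]
Key observation: the optimum is the walk 3->2->3->2->3, with weight 78 min 59 min 78 min 59 = 59.
Optimal value attained by: walk 3->2->3->2->3.
Answer: (M^⊗4)[3][3] = 59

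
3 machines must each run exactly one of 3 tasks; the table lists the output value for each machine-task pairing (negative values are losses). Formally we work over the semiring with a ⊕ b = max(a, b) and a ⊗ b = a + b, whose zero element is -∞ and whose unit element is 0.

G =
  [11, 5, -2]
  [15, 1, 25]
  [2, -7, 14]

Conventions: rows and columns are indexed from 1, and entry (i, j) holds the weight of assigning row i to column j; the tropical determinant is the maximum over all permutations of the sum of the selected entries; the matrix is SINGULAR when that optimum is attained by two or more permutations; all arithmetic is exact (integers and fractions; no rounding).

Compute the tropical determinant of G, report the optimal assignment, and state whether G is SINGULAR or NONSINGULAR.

σ = (1, 2, 3): 11 + 1 + 14 = 26
σ = (1, 3, 2): 11 + 25 + (-7) = 29
σ = (2, 1, 3): 5 + 15 + 14 = 34
σ = (2, 3, 1): 5 + 25 + 2 = 32
σ = (3, 1, 2): (-2) + 15 + (-7) = 6
σ = (3, 2, 1): (-2) + 1 + 2 = 1
Optimal value attained by: σ = (2, 1, 3).
Answer: det⊕(G) = 34; verdict: NONSINGULAR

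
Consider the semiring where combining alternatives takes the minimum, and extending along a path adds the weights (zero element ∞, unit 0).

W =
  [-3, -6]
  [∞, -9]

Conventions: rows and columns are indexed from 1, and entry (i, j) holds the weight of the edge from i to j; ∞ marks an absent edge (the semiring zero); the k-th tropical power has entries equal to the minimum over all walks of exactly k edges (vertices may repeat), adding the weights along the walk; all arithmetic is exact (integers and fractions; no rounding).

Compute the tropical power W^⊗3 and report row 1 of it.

W^⊗2:
  [-6, -15]
  [∞, -18]
W^⊗3:
  [-9, -24]
  [∞, -27]
Answer: row 1 of W^⊗3 = [-9, -24]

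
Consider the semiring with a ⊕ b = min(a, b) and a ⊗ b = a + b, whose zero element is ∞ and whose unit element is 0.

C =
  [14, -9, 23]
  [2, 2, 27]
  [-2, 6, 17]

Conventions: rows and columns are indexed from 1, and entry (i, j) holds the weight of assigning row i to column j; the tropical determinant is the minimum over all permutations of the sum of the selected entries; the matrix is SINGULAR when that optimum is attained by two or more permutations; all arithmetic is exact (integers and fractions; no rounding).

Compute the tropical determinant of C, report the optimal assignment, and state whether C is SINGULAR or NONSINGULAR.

σ = (1, 2, 3): 14 + 2 + 17 = 33
σ = (1, 3, 2): 14 + 27 + 6 = 47
σ = (2, 1, 3): (-9) + 2 + 17 = 10
σ = (2, 3, 1): (-9) + 27 + (-2) = 16
σ = (3, 1, 2): 23 + 2 + 6 = 31
σ = (3, 2, 1): 23 + 2 + (-2) = 23
Optimal value attained by: σ = (2, 1, 3).
Answer: det⊕(C) = 10; verdict: NONSINGULAR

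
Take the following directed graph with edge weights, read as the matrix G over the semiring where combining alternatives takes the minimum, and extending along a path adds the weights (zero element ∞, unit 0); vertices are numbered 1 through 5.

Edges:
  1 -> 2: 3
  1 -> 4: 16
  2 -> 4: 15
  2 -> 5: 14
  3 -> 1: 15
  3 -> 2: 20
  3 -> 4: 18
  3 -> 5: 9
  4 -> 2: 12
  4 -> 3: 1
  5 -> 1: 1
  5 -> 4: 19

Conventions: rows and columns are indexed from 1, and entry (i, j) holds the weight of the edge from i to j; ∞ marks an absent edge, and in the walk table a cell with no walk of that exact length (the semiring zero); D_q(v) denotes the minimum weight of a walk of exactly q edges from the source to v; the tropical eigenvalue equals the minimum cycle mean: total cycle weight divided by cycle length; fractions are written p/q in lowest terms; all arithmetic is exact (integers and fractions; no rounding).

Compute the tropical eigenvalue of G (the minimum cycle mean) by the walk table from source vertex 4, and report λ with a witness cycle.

q=0: [∞, ∞, ∞, 0, ∞]
q=1: [∞, 12, 1, ∞, ∞]
q=2: [16, 21, ∞, 19, 10]
q=3: [11, 19, 20, 29, 35]
q=4: [35, 14, 30, 27, 29]
q=5: [30, 38, 28, 29, 28]
Optimal cycle mean attained by: cycle 1->2->4->3->5->1, total 3 + 15 + 1 + 9 + 1, length 5.
Answer: λ = 29/5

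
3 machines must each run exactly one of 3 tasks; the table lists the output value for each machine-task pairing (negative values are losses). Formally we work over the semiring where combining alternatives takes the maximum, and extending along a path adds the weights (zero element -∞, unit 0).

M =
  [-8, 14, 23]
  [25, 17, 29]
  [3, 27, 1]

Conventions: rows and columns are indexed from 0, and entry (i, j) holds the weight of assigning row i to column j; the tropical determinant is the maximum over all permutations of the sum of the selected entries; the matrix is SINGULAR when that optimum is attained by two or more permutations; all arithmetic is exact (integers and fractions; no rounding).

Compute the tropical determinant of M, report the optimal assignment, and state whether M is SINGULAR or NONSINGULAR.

σ = (0, 1, 2): (-8) + 17 + 1 = 10
σ = (0, 2, 1): (-8) + 29 + 27 = 48
σ = (1, 0, 2): 14 + 25 + 1 = 40
σ = (1, 2, 0): 14 + 29 + 3 = 46
σ = (2, 0, 1): 23 + 25 + 27 = 75
σ = (2, 1, 0): 23 + 17 + 3 = 43
Optimal value attained by: σ = (2, 0, 1).
Answer: det⊕(M) = 75; verdict: NONSINGULAR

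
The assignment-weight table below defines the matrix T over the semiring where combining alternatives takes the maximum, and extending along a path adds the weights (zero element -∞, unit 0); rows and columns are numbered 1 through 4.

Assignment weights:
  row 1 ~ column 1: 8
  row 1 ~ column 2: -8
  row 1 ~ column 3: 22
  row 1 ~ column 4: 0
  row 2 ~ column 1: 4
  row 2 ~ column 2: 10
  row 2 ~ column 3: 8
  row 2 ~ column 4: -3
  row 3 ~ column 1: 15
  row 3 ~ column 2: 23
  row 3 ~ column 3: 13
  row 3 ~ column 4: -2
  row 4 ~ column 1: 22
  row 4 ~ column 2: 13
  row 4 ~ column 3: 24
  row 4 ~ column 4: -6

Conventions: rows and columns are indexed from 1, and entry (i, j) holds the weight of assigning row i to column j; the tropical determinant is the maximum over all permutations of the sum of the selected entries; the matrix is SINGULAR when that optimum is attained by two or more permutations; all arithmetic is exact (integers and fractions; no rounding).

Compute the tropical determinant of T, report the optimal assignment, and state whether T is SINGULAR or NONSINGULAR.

σ = (1, 2, 3, 4): 8 + 10 + 13 + (-6) = 25
σ = (1, 2, 4, 3): 8 + 10 + (-2) + 24 = 40
σ = (1, 3, 2, 4): 8 + 8 + 23 + (-6) = 33
σ = (1, 3, 4, 2): 8 + 8 + (-2) + 13 = 27
σ = (1, 4, 2, 3): 8 + (-3) + 23 + 24 = 52
σ = (1, 4, 3, 2): 8 + (-3) + 13 + 13 = 31
σ = (2, 1, 3, 4): (-8) + 4 + 13 + (-6) = 3
σ = (2, 1, 4, 3): (-8) + 4 + (-2) + 24 = 18
σ = (2, 3, 1, 4): (-8) + 8 + 15 + (-6) = 9
σ = (2, 3, 4, 1): (-8) + 8 + (-2) + 22 = 20
σ = (2, 4, 1, 3): (-8) + (-3) + 15 + 24 = 28
σ = (2, 4, 3, 1): (-8) + (-3) + 13 + 22 = 24
σ = (3, 1, 2, 4): 22 + 4 + 23 + (-6) = 43
σ = (3, 1, 4, 2): 22 + 4 + (-2) + 13 = 37
σ = (3, 2, 1, 4): 22 + 10 + 15 + (-6) = 41
σ = (3, 2, 4, 1): 22 + 10 + (-2) + 22 = 52
σ = (3, 4, 1, 2): 22 + (-3) + 15 + 13 = 47
σ = (3, 4, 2, 1): 22 + (-3) + 23 + 22 = 64
σ = (4, 1, 2, 3): 0 + 4 + 23 + 24 = 51
σ = (4, 1, 3, 2): 0 + 4 + 13 + 13 = 30
σ = (4, 2, 1, 3): 0 + 10 + 15 + 24 = 49
σ = (4, 2, 3, 1): 0 + 10 + 13 + 22 = 45
σ = (4, 3, 1, 2): 0 + 8 + 15 + 13 = 36
σ = (4, 3, 2, 1): 0 + 8 + 23 + 22 = 53
Optimal value attained by: σ = (3, 4, 2, 1).
Answer: det⊕(T) = 64; verdict: NONSINGULAR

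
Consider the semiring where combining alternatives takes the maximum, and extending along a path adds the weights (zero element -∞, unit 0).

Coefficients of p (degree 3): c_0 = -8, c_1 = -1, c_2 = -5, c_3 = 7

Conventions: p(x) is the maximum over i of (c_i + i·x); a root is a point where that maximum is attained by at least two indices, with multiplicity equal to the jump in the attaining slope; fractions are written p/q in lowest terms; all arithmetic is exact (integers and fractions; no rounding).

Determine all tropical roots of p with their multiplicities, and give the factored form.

hull edge (i=0, c=-8) to (i=1, c=-1): slope 7, span 1
hull edge (i=1, c=-1) to (i=3, c=7): slope 4, span 2
Factored form: p(x) = 7 ⊗ (x ⊕ (-7)) ⊗ (x ⊕ (-4)) ⊗ (x ⊕ (-4))
Answer: roots = -7 (mult 1), -4 (mult 2)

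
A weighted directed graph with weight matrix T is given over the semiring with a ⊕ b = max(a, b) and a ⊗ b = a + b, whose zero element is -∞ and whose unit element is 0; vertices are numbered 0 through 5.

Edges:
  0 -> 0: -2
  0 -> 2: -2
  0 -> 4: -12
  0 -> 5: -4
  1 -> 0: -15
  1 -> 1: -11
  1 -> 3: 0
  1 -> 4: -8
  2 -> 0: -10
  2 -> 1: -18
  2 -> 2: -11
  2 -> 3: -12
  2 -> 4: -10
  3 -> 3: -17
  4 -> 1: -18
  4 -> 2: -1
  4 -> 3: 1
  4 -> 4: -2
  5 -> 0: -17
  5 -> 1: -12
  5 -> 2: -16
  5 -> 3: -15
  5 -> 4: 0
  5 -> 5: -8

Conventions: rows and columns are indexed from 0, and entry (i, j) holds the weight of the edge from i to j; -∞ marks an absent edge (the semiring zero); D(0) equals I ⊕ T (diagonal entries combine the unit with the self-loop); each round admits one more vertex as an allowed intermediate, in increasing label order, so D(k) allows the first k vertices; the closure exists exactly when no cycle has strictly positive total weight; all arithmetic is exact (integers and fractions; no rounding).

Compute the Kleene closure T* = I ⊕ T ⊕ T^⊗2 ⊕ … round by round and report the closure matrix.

D(0):
  [0, -∞, -2, -∞, -12, -4]
  [-15, 0, -∞, 0, -8, -∞]
  [-10, -18, 0, -12, -10, -∞]
  [-∞, -∞, -∞, 0, -∞, -∞]
  [-∞, -18, -1, 1, 0, -∞]
  [-17, -12, -16, -15, 0, 0]
D(1):
  [0, -∞, -2, -∞, -12, -4]
  [-15, 0, -17, 0, -8, -19]
  [-10, -18, 0, -12, -10, -14]
  [-∞, -∞, -∞, 0, -∞, -∞]
  [-∞, -18, -1, 1, 0, -∞]
  [-17, -12, -16, -15, 0, 0]
D(2):
  [0, -∞, -2, -∞, -12, -4]
  [-15, 0, -17, 0, -8, -19]
  [-10, -18, 0, -12, -10, -14]
  [-∞, -∞, -∞, 0, -∞, -∞]
  [-33, -18, -1, 1, 0, -37]
  [-17, -12, -16, -12, 0, 0]
D(3):
  [0, -20, -2, -14, -12, -4]
  [-15, 0, -17, 0, -8, -19]
  [-10, -18, 0, -12, -10, -14]
  [-∞, -∞, -∞, 0, -∞, -∞]
  [-11, -18, -1, 1, 0, -15]
  [-17, -12, -16, -12, 0, 0]
D(4):
  [0, -20, -2, -14, -12, -4]
  [-15, 0, -17, 0, -8, -19]
  [-10, -18, 0, -12, -10, -14]
  [-∞, -∞, -∞, 0, -∞, -∞]
  [-11, -18, -1, 1, 0, -15]
  [-17, -12, -16, -12, 0, 0]
D(5):
  [0, -20, -2, -11, -12, -4]
  [-15, 0, -9, 0, -8, -19]
  [-10, -18, 0, -9, -10, -14]
  [-∞, -∞, -∞, 0, -∞, -∞]
  [-11, -18, -1, 1, 0, -15]
  [-11, -12, -1, 1, 0, 0]
D(6):
  [0, -16, -2, -3, -4, -4]
  [-15, 0, -9, 0, -8, -19]
  [-10, -18, 0, -9, -10, -14]
  [-∞, -∞, -∞, 0, -∞, -∞]
  [-11, -18, -1, 1, 0, -15]
  [-11, -12, -1, 1, 0, 0]
Answer: T* = [[0, -16, -2, -3, -4, -4], [-15, 0, -9, 0, -8, -19], [-10, -18, 0, -9, -10, -14], [-∞, -∞, -∞, 0, -∞, -∞], [-11, -18, -1, 1, 0, -15], [-11, -12, -1, 1, 0, 0]]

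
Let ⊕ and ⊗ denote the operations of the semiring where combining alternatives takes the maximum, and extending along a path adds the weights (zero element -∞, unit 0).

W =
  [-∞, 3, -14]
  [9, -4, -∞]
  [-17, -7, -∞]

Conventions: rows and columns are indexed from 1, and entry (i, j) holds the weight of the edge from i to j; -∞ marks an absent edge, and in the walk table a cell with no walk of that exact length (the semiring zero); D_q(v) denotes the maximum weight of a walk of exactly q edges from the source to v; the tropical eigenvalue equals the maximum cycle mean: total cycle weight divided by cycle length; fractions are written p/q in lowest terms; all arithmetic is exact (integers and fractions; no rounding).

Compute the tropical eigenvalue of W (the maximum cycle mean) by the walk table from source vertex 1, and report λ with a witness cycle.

q=0: [0, -∞, -∞]
q=1: [-∞, 3, -14]
q=2: [12, -1, -∞]
q=3: [8, 15, -2]
Optimal cycle mean attained by: cycle 1->2->1, total 3 + 9, length 2.
Answer: λ = 6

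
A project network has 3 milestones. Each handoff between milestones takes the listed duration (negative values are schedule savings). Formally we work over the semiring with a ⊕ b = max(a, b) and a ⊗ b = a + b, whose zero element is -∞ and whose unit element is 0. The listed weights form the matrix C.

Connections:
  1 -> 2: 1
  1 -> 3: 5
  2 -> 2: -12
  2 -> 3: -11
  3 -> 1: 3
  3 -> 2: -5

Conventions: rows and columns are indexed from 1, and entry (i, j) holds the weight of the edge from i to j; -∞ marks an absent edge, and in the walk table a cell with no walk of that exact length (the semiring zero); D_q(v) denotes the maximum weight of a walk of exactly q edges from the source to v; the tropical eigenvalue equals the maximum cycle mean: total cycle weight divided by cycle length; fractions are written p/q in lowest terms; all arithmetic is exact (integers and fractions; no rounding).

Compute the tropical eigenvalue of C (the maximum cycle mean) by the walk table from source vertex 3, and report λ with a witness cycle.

q=0: [-∞, -∞, 0]
q=1: [3, -5, -∞]
q=2: [-∞, 4, 8]
q=3: [11, 3, -7]
Optimal cycle mean attained by: cycle 1->3->1, total 5 + 3, length 2.
Answer: λ = 4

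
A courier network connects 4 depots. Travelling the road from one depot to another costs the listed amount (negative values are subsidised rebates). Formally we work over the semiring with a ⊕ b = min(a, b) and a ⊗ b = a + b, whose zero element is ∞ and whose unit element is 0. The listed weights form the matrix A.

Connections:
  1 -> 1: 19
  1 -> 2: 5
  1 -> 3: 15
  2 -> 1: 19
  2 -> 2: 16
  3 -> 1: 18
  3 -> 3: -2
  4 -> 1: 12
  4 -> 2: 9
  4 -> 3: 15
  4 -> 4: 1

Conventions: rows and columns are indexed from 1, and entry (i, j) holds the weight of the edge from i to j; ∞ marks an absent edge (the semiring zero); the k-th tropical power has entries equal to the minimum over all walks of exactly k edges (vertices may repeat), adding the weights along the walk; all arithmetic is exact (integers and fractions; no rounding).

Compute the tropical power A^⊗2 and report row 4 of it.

A^⊗2:
  [24, 21, 13, ∞]
  [35, 24, 34, ∞]
  [16, 23, -4, ∞]
  [13, 10, 13, 2]
Answer: row 4 of A^⊗2 = [13, 10, 13, 2]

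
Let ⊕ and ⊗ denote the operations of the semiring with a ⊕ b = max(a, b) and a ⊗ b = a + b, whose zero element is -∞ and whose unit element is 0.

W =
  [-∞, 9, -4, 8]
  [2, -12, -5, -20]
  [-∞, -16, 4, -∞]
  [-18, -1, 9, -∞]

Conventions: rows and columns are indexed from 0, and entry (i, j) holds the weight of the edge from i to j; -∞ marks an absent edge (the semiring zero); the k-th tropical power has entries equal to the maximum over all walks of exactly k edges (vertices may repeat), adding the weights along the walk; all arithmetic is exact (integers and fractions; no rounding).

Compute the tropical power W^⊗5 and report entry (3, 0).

W^⊗2:
  [11, 7, 17, -11]
  [-10, 11, -1, 10]
  [-14, -12, 8, -36]
  [1, -7, 13, -10]
W^⊗3:
  [9, 20, 21, 19]
  [13, 9, 19, -2]
  [-10, -5, 12, -6]
  [-5, 10, 17, 9]
W^⊗4:
  [22, 18, 28, 17]
  [11, 22, 23, 21]
  [-3, -1, 16, -2]
  [12, 8, 21, 3]
W^⊗5:
  [20, 31, 32, 30]
  [24, 20, 30, 19]
  [1, 6, 20, 5]
  [10, 21, 25, 20]
Key observation: the optimum is the walk 3->1->0->3->1->0, with weight (-1) + 2 + 8 + (-1) + 2 = 10.
Optimal value attained by: walk 3->1->0->3->1->0.
Answer: (W^⊗5)[3][0] = 10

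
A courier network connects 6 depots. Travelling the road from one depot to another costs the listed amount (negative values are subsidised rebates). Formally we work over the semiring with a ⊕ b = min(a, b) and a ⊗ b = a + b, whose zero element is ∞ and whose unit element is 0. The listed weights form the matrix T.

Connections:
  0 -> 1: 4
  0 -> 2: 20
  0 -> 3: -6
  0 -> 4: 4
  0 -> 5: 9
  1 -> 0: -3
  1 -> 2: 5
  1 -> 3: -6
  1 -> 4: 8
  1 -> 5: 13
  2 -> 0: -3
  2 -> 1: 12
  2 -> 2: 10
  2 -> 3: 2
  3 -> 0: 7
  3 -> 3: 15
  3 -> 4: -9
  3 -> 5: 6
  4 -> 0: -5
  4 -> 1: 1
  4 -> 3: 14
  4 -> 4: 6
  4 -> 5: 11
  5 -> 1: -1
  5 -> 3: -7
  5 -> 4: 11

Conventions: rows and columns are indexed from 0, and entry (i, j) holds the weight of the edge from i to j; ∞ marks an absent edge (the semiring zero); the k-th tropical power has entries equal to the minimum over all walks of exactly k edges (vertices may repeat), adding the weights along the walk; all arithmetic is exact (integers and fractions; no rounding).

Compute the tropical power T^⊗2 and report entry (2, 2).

T^⊗2:
  [-1, 5, 9, -2, -15, 0]
  [1, 1, 15, -9, -15, 0]
  [7, 1, 17, -9, -7, 6]
  [-14, -8, 27, -1, -3, 2]
  [-2, -1, 6, -11, -1, 4]
  [-4, 12, 4, -7, -16, -1]
Key observation: the optimum is the walk 2->0->2, with weight (-3) + 20 = 17.
Optimal value attained by: walk 2->0->2.
Answer: (T^⊗2)[2][2] = 17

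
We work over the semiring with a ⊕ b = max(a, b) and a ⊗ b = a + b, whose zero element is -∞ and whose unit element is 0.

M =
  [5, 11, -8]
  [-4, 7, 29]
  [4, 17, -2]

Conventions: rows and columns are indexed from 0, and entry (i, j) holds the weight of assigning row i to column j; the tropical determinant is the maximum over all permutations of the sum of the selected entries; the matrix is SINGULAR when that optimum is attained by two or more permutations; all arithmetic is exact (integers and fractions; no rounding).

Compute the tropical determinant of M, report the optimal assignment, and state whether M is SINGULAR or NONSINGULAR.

σ = (0, 1, 2): 5 + 7 + (-2) = 10
σ = (0, 2, 1): 5 + 29 + 17 = 51
σ = (1, 0, 2): 11 + (-4) + (-2) = 5
σ = (1, 2, 0): 11 + 29 + 4 = 44
σ = (2, 0, 1): (-8) + (-4) + 17 = 5
σ = (2, 1, 0): (-8) + 7 + 4 = 3
Optimal value attained by: σ = (0, 2, 1).
Answer: det⊕(M) = 51; verdict: NONSINGULAR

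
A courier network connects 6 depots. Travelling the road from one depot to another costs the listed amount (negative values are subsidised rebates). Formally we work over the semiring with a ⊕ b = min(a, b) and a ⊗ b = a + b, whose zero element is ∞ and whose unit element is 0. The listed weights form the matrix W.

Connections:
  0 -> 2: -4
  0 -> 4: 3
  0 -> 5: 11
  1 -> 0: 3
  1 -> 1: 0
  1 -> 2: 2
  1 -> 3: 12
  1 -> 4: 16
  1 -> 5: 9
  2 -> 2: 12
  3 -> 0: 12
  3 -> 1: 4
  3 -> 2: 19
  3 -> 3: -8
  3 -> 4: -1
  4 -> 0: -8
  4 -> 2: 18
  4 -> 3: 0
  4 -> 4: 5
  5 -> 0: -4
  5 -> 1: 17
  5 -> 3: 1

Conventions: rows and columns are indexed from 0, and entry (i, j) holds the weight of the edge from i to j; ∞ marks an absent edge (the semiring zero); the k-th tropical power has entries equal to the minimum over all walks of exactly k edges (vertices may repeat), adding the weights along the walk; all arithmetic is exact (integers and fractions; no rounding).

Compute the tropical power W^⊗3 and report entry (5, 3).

W^⊗2:
  [-5, 28, 8, 3, 8, ∞]
  [3, 0, -1, 4, 6, 9]
  [∞, ∞, 24, ∞, ∞, ∞]
  [-9, -4, 6, -16, -9, 13]
  [-3, 4, -12, -8, -5, 3]
  [13, 5, -8, -7, -1, 7]
W^⊗3:
  [0, 7, -9, -5, -2, 6]
  [-2, 0, -1, -4, 3, 9]
  [∞, ∞, 36, ∞, ∞, ∞]
  [-17, -12, -13, -24, -17, 2]
  [-13, -4, -7, -16, -9, 8]
  [-9, -3, 4, -15, -8, 14]
Key observation: the optimum is the walk 5->3->3->3, with weight 1 + (-8) + (-8) = -15.
Optimal value attained by: walk 5->3->3->3.
Answer: (W^⊗3)[5][3] = -15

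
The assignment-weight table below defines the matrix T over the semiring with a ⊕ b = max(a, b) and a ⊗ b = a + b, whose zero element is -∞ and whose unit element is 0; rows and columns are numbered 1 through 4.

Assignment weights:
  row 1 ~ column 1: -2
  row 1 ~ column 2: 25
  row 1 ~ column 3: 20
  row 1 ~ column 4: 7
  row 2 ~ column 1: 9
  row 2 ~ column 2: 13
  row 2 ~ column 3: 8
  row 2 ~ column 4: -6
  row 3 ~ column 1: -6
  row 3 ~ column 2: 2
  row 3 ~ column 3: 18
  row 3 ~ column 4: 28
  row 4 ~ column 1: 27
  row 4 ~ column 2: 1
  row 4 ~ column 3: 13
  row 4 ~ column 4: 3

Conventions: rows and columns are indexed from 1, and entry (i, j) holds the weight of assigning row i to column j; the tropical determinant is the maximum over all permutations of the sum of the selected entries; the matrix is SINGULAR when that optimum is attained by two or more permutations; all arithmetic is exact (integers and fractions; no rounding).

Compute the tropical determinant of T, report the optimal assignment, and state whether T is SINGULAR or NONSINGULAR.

σ = (1, 2, 3, 4): (-2) + 13 + 18 + 3 = 32
σ = (1, 2, 4, 3): (-2) + 13 + 28 + 13 = 52
σ = (1, 3, 2, 4): (-2) + 8 + 2 + 3 = 11
σ = (1, 3, 4, 2): (-2) + 8 + 28 + 1 = 35
σ = (1, 4, 2, 3): (-2) + (-6) + 2 + 13 = 7
σ = (1, 4, 3, 2): (-2) + (-6) + 18 + 1 = 11
σ = (2, 1, 3, 4): 25 + 9 + 18 + 3 = 55
σ = (2, 1, 4, 3): 25 + 9 + 28 + 13 = 75
σ = (2, 3, 1, 4): 25 + 8 + (-6) + 3 = 30
σ = (2, 3, 4, 1): 25 + 8 + 28 + 27 = 88
σ = (2, 4, 1, 3): 25 + (-6) + (-6) + 13 = 26
σ = (2, 4, 3, 1): 25 + (-6) + 18 + 27 = 64
σ = (3, 1, 2, 4): 20 + 9 + 2 + 3 = 34
σ = (3, 1, 4, 2): 20 + 9 + 28 + 1 = 58
σ = (3, 2, 1, 4): 20 + 13 + (-6) + 3 = 30
σ = (3, 2, 4, 1): 20 + 13 + 28 + 27 = 88
σ = (3, 4, 1, 2): 20 + (-6) + (-6) + 1 = 9
σ = (3, 4, 2, 1): 20 + (-6) + 2 + 27 = 43
σ = (4, 1, 2, 3): 7 + 9 + 2 + 13 = 31
σ = (4, 1, 3, 2): 7 + 9 + 18 + 1 = 35
σ = (4, 2, 1, 3): 7 + 13 + (-6) + 13 = 27
σ = (4, 2, 3, 1): 7 + 13 + 18 + 27 = 65
σ = (4, 3, 1, 2): 7 + 8 + (-6) + 1 = 10
σ = (4, 3, 2, 1): 7 + 8 + 2 + 27 = 44
Optimal value attained by: σ = (2, 3, 4, 1).
Answer: det⊕(T) = 88; verdict: SINGULAR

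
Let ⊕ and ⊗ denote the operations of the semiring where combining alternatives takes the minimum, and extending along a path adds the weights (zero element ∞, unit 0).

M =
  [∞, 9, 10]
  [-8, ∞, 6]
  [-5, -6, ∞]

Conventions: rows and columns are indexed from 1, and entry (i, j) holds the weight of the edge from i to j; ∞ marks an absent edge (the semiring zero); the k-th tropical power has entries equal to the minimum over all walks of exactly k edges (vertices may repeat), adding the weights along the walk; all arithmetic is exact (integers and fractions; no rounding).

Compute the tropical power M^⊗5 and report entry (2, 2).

M^⊗2:
  [1, 4, 15]
  [1, 0, 2]
  [-14, 4, 0]
M^⊗3:
  [-4, 9, 10]
  [-8, -4, 6]
  [-5, -6, -4]
M^⊗4:
  [1, 4, 6]
  [-12, 0, 2]
  [-14, -10, 0]
M^⊗5:
  [-4, 0, 10]
  [-8, -4, -2]
  [-18, -6, -4]
Key observation: the optimum is the walk 2->1->3->2->3->2, with weight (-8) + 10 + (-6) + 6 + (-6) = -4.
Optimal value attained by: walk 2->1->3->2->3->2.
Answer: (M^⊗5)[2][2] = -4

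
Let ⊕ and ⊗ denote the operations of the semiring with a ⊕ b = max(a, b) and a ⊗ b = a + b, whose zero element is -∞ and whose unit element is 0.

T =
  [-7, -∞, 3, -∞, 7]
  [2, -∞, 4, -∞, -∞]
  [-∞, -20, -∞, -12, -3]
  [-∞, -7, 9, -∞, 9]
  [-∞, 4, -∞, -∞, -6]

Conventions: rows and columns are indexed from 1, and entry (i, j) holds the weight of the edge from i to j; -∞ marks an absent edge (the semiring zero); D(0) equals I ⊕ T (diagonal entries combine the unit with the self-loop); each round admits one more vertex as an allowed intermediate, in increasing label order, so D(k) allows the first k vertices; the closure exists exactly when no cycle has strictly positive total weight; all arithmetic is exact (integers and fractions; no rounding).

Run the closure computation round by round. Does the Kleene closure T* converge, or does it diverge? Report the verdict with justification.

D(0):
  [0, -∞, 3, -∞, 7]
  [2, 0, 4, -∞, -∞]
  [-∞, -20, 0, -12, -3]
  [-∞, -7, 9, 0, 9]
  [-∞, 4, -∞, -∞, 0]
D(1):
  [0, -∞, 3, -∞, 7]
  [2, 0, 5, -∞, 9]
  [-∞, -20, 0, -12, -3]
  [-∞, -7, 9, 0, 9]
  [-∞, 4, -∞, -∞, 0]
Detection: at round 2, diagonal entry (5, 5) turns strictly positive.
Key observation: the cycle 5->2->1->5 has total weight 4 + 2 + 7, which is strictly positive.
Answer: DIVERGES — positive cycle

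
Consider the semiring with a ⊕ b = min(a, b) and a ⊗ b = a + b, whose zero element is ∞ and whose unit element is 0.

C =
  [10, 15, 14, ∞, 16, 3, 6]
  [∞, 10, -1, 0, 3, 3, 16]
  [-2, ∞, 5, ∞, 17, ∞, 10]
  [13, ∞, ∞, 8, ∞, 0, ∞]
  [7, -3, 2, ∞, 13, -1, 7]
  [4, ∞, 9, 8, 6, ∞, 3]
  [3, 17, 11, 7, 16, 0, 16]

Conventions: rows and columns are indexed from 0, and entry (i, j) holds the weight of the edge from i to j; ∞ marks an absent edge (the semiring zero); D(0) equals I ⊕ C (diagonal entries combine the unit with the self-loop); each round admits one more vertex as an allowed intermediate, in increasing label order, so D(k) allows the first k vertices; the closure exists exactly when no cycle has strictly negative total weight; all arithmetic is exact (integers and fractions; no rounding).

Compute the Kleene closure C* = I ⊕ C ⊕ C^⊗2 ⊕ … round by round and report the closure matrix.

D(0):
  [0, 15, 14, ∞, 16, 3, 6]
  [∞, 0, -1, 0, 3, 3, 16]
  [-2, ∞, 0, ∞, 17, ∞, 10]
  [13, ∞, ∞, 0, ∞, 0, ∞]
  [7, -3, 2, ∞, 0, -1, 7]
  [4, ∞, 9, 8, 6, 0, 3]
  [3, 17, 11, 7, 16, 0, 0]
D(1):
  [0, 15, 14, ∞, 16, 3, 6]
  [∞, 0, -1, 0, 3, 3, 16]
  [-2, 13, 0, ∞, 14, 1, 4]
  [13, 28, 27, 0, 29, 0, 19]
  [7, -3, 2, ∞, 0, -1, 7]
  [4, 19, 9, 8, 6, 0, 3]
  [3, 17, 11, 7, 16, 0, 0]
D(2):
  [0, 15, 14, 15, 16, 3, 6]
  [∞, 0, -1, 0, 3, 3, 16]
  [-2, 13, 0, 13, 14, 1, 4]
  [13, 28, 27, 0, 29, 0, 19]
  [7, -3, -4, -3, 0, -1, 7]
  [4, 19, 9, 8, 6, 0, 3]
  [3, 17, 11, 7, 16, 0, 0]
D(3):
  [0, 15, 14, 15, 16, 3, 6]
  [-3, 0, -1, 0, 3, 0, 3]
  [-2, 13, 0, 13, 14, 1, 4]
  [13, 28, 27, 0, 29, 0, 19]
  [-6, -3, -4, -3, 0, -3, 0]
  [4, 19, 9, 8, 6, 0, 3]
  [3, 17, 11, 7, 16, 0, 0]
D(4):
  [0, 15, 14, 15, 16, 3, 6]
  [-3, 0, -1, 0, 3, 0, 3]
  [-2, 13, 0, 13, 14, 1, 4]
  [13, 28, 27, 0, 29, 0, 19]
  [-6, -3, -4, -3, 0, -3, 0]
  [4, 19, 9, 8, 6, 0, 3]
  [3, 17, 11, 7, 16, 0, 0]
D(5):
  [0, 13, 12, 13, 16, 3, 6]
  [-3, 0, -1, 0, 3, 0, 3]
  [-2, 11, 0, 11, 14, 1, 4]
  [13, 26, 25, 0, 29, 0, 19]
  [-6, -3, -4, -3, 0, -3, 0]
  [0, 3, 2, 3, 6, 0, 3]
  [3, 13, 11, 7, 16, 0, 0]
D(6):
  [0, 6, 5, 6, 9, 3, 6]
  [-3, 0, -1, 0, 3, 0, 3]
  [-2, 4, 0, 4, 7, 1, 4]
  [0, 3, 2, 0, 6, 0, 3]
  [-6, -3, -4, -3, 0, -3, 0]
  [0, 3, 2, 3, 6, 0, 3]
  [0, 3, 2, 3, 6, 0, 0]
D(7):
  [0, 6, 5, 6, 9, 3, 6]
  [-3, 0, -1, 0, 3, 0, 3]
  [-2, 4, 0, 4, 7, 1, 4]
  [0, 3, 2, 0, 6, 0, 3]
  [-6, -3, -4, -3, 0, -3, 0]
  [0, 3, 2, 3, 6, 0, 3]
  [0, 3, 2, 3, 6, 0, 0]
Answer: C* = [[0, 6, 5, 6, 9, 3, 6], [-3, 0, -1, 0, 3, 0, 3], [-2, 4, 0, 4, 7, 1, 4], [0, 3, 2, 0, 6, 0, 3], [-6, -3, -4, -3, 0, -3, 0], [0, 3, 2, 3, 6, 0, 3], [0, 3, 2, 3, 6, 0, 0]]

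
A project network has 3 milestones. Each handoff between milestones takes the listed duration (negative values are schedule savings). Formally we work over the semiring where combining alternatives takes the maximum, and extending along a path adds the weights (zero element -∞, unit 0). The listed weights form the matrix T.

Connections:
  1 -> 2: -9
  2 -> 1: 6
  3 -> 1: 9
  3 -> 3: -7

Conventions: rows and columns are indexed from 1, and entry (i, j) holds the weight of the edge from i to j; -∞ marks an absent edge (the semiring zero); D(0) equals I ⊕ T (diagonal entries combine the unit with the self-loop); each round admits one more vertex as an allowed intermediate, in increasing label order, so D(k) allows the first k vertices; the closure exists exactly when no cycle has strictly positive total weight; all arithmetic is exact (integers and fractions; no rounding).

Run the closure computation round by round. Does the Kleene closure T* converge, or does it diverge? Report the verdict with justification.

D(0):
  [0, -9, -∞]
  [6, 0, -∞]
  [9, -∞, 0]
D(1):
  [0, -9, -∞]
  [6, 0, -∞]
  [9, 0, 0]
D(2):
  [0, -9, -∞]
  [6, 0, -∞]
  [9, 0, 0]
D(3):
  [0, -9, -∞]
  [6, 0, -∞]
  [9, 0, 0]
Key observation: every diagonal entry stays at the unit through all rounds, so no improving cycle exists.
Answer: CONVERGES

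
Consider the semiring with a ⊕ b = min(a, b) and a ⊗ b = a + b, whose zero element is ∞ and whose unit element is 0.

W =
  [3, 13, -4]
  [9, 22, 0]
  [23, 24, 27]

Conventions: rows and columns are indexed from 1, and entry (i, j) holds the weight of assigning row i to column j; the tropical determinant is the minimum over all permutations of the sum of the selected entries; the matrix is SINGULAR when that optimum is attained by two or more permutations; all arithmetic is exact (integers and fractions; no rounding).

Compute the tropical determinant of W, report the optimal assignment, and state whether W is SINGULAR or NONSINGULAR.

σ = (1, 2, 3): 3 + 22 + 27 = 52
σ = (1, 3, 2): 3 + 0 + 24 = 27
σ = (2, 1, 3): 13 + 9 + 27 = 49
σ = (2, 3, 1): 13 + 0 + 23 = 36
σ = (3, 1, 2): (-4) + 9 + 24 = 29
σ = (3, 2, 1): (-4) + 22 + 23 = 41
Optimal value attained by: σ = (1, 3, 2).
Answer: det⊕(W) = 27; verdict: NONSINGULAR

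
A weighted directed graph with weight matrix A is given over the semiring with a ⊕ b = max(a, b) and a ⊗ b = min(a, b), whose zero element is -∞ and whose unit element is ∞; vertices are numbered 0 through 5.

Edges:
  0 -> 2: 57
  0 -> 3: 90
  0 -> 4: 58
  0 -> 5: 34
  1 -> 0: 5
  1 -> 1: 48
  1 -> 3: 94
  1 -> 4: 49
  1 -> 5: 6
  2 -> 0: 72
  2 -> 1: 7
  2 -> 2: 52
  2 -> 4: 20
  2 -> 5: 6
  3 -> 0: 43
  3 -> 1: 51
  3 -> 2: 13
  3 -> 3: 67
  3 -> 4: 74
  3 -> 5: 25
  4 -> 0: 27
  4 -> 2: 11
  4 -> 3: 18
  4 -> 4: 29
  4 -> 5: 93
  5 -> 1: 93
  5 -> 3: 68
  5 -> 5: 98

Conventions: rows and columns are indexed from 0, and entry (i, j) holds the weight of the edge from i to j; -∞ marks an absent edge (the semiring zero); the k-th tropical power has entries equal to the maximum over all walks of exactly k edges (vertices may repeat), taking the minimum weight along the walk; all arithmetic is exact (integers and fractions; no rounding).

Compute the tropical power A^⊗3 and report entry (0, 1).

A^⊗2:
  [57, 51, 52, 67, 74, 58]
  [43, 51, 13, 67, 74, 49]
  [52, 7, 57, 72, 58, 34]
  [43, 51, 43, 67, 67, 74]
  [27, 93, 27, 68, 29, 93]
  [43, 93, 13, 93, 68, 98]
A^⊗3:
  [52, 58, 57, 67, 67, 74]
  [43, 51, 43, 67, 67, 74]
  [57, 51, 52, 67, 72, 58]
  [43, 74, 43, 68, 67, 74]
  [43, 93, 27, 93, 68, 93]
  [43, 93, 43, 93, 74, 98]
Key observation: the optimum is the walk 0->4->5->1, with weight 58 min 93 min 93 = 58.
Optimal value attained by: walk 0->4->5->1.
Answer: (A^⊗3)[0][1] = 58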